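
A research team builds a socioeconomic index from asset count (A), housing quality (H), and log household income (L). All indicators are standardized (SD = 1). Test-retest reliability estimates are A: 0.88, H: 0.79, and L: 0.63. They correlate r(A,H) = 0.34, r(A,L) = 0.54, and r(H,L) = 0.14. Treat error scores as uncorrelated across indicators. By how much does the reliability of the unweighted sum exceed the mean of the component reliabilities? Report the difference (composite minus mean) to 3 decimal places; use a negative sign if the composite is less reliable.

Var(sum) = 3 + 2.04 = 5.04; true-score variance = 2.3 + 2.04 = 4.34; composite reliability = 0.8611.
Mean component reliability = 0.7667.
Difference = 0.8611 − 0.7667 = 0.094.

0.094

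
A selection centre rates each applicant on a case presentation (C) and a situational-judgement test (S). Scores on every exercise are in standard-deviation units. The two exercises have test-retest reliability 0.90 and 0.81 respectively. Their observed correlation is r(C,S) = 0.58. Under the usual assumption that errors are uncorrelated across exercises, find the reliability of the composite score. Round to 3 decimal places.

Var(C+S) = 2 + 2·[0.58] = 2 + 1.16 = 3.16.
Because errors are independent across components, Cov(Tᵢ,Tⱼ) = Cov(Xᵢ,Xⱼ); the off-diagonal part of the true-score variance is the same as above.
True-score variance = [0.90 + 0.81] + 1.16 = 1.71 + 1.16 = 2.87.
Reliability = 2.87 / 3.16 = 0.908.

0.908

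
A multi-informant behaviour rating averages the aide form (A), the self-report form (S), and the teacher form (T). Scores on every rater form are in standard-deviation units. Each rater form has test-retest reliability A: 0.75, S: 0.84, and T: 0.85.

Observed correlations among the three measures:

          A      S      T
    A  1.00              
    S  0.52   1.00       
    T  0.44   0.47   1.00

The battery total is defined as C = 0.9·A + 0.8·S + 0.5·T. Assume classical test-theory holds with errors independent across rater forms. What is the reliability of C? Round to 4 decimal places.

0.8937

Var(C) = 0.9² + 0.8² + 0.5² + 2·[0.72·0.52 + 0.45·0.44 + 0.4·0.47] = 1.7 + 1.5208 = 3.2208.
Under uncorrelated errors the observed covariances equal the true-score covariances, so only the own-variance terms attenuate.
True-score variance = [0.9²·0.75 + 0.8²·0.84 + 0.5²·0.85] + 1.5208 = 1.3576 + 1.5208 = 2.8784.
Reliability = 2.8784 / 3.2208 = 0.8937.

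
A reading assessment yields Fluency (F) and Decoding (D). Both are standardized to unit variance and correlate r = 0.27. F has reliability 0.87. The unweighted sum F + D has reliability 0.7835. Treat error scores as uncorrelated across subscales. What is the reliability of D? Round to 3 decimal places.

0.580

Var(F+D) = 2 + 2·0.27 = 2.540.
True-score variance = ρ_F + ρ_D + 2·0.27, so 0.7835 = (0.87 + ρ_D + 0.54) / 2.540.
ρ_D = 0.7835·2.540 − 0.87 − 0.54 = 0.580.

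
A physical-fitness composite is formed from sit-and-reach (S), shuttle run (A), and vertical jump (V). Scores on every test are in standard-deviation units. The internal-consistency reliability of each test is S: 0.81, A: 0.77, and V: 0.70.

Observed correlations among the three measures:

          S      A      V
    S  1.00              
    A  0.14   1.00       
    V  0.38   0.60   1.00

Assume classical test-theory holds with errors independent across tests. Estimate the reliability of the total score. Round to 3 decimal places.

Var(S+A+V) = 3 + 2·[0.14 + 0.38 + 0.60] = 3 + 2.24 = 5.24.
Because errors are independent across components, Cov(Tᵢ,Tⱼ) = Cov(Xᵢ,Xⱼ); the off-diagonal part of the true-score variance is the same as above.
True-score variance = [0.81 + 0.77 + 0.70] + 2.24 = 2.28 + 2.24 = 4.52.
Reliability = 4.52 / 5.24 = 0.863.

0.863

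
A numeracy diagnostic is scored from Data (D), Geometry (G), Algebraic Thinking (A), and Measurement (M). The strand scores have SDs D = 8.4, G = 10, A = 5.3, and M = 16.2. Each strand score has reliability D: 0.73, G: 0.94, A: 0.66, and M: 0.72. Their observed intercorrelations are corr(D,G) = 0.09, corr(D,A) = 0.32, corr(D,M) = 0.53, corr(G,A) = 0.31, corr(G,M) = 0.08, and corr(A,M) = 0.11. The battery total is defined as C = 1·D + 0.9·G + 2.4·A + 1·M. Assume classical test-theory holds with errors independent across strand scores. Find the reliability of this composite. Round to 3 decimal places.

0.838

Var(C) = 8.4² + 0.9²·10² + 2.4²·5.3² + 16.2² + 2·[0.9·8.4·10·0.09 + 2.4·8.4·5.3·0.32 + 8.4·16.2·0.53 + 2.16·10·5.3·0.31 + 0.9·10·16.2·0.08 + 2.4·5.3·16.2·0.11] = 575.798 + 365.875 = 941.674.
Under uncorrelated errors the observed covariances equal the true-score covariances, so only the own-variance terms attenuate.
True-score variance = [8.4²·0.73 + 0.9²·10²·0.94 + 2.4²·5.3²·0.66 + 16.2²·0.72] + 365.875 = 423.393 + 365.875 = 789.268.
Reliability = 789.268 / 941.674 = 0.838.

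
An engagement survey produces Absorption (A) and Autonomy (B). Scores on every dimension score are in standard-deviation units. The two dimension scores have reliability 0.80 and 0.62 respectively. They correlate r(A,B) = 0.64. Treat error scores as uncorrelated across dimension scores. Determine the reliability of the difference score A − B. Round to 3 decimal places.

Var(A−B) = 1 + 1 − 2·0.64 = 2 − 1.28 = 0.72.
Under uncorrelated errors the observed covariances equal the true-score covariances, so only the own-variance terms attenuate.
True-score variance = [0.80 + 0.62] − 1.28 = 1.42 − 1.28 = 0.14.
Reliability = 0.14 / 0.72 = 0.194.

0.194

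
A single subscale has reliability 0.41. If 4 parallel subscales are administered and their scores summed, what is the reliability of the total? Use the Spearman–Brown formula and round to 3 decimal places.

ρ_k = kρ / (1 + (k−1)ρ) = 4·0.41 / (1 + 3·0.41) = 1.640 / 2.230 = 0.735.

0.735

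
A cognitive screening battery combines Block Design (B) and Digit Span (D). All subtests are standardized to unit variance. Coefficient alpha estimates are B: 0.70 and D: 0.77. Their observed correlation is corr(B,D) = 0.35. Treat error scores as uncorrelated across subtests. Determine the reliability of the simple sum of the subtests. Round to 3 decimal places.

0.804

Var(B+D) = 2 + 2·[0.35] = 2 + 0.7 = 2.7.
Because errors are independent across components, Cov(Tᵢ,Tⱼ) = Cov(Xᵢ,Xⱼ); the off-diagonal part of the true-score variance is the same as above.
True-score variance = [0.70 + 0.77] + 0.7 = 1.47 + 0.7 = 2.17.
Reliability = 2.17 / 2.7 = 0.804.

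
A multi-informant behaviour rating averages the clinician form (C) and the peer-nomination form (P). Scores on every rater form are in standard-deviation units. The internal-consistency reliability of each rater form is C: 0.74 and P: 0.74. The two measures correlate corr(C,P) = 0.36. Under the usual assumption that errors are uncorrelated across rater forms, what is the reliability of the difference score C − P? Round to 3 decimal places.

0.594

Var(C−P) = 1 + 1 − 2·0.36 = 2 − 0.72 = 1.28.
Under uncorrelated errors the observed covariances equal the true-score covariances, so only the own-variance terms attenuate.
True-score variance = [0.74 + 0.74] − 0.72 = 1.48 − 0.72 = 0.76.
Reliability = 0.76 / 1.28 = 0.594.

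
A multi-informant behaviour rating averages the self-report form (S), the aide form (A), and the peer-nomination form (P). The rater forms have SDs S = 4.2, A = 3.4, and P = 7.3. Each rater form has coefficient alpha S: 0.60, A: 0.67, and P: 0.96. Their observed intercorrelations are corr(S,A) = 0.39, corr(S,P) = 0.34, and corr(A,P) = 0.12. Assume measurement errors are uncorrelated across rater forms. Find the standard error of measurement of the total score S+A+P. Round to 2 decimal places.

3.61

Var(total) = 82.49 + 37.944 = 120.434.
True-score variance = 69.4876 + 37.944 = 107.432, so reliability = 0.8920.
Error variance = 120.434 − 107.432 = 13.0024; SEM = √13.0024 = 3.61.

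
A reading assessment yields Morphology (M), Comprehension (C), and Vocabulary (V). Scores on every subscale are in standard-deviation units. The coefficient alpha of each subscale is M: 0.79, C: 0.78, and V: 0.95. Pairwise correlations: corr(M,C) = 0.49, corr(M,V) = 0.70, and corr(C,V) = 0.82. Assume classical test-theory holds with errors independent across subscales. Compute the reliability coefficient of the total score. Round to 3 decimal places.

0.932

Var(M+C+V) = 3 + 2·[0.49 + 0.70 + 0.82] = 3 + 4.02 = 7.02.
With uncorrelated errors the cross-covariances are all true-score covariance, so they carry over unchanged; only the diagonal terms shrink to ρᵢσᵢ².
True-score variance = [0.79 + 0.78 + 0.95] + 4.02 = 2.52 + 4.02 = 6.54.
Reliability = 6.54 / 7.02 = 0.932.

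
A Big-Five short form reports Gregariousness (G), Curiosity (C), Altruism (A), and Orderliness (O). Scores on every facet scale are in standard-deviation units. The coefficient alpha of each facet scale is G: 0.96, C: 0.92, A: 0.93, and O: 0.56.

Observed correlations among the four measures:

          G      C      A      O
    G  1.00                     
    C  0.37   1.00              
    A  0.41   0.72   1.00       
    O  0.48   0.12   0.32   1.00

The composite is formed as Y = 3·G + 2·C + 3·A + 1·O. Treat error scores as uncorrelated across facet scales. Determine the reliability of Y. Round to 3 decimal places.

0.964

Var(Y) = 3² + 2² + 3² + 1 + 2·[6·0.37 + 9·0.41 + 3·0.48 + 6·0.72 + 2·0.12 + 3·0.32] = 23 + 25.74 = 48.74.
Because errors are independent across components, Cov(Tᵢ,Tⱼ) = Cov(Xᵢ,Xⱼ); the off-diagonal part of the true-score variance is the same as above.
True-score variance = [3²·0.96 + 2²·0.92 + 3²·0.93 + 0.56] + 25.74 = 21.25 + 25.74 = 46.99.
Reliability = 46.99 / 48.74 = 0.964.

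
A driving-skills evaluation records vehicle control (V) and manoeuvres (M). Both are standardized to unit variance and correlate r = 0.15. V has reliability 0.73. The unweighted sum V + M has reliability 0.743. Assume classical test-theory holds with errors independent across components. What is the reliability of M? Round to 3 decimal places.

Var(V+M) = 2 + 2·0.15 = 2.300.
True-score variance = ρ_V + ρ_M + 2·0.15, so 0.743 = (0.73 + ρ_M + 0.30) / 2.300.
ρ_M = 0.743·2.300 − 0.73 − 0.30 = 0.679.

0.679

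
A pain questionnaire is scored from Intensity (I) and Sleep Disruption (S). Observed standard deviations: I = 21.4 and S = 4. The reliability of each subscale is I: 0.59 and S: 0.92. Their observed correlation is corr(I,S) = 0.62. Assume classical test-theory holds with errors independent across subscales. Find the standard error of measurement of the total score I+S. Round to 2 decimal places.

Var(total) = 473.96 + 106.144 = 580.104.
True-score variance = 284.916 + 106.144 = 391.06, so reliability = 0.6741.
Error variance = 580.104 − 391.06 = 189.044; SEM = √189.044 = 13.75.

13.75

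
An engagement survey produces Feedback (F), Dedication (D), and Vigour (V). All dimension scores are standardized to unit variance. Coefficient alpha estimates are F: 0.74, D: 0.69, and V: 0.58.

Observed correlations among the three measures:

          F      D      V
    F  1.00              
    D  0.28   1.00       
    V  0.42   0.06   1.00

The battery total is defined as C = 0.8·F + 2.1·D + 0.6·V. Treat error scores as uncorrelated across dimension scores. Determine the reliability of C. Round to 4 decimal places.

0.7560

Var(C) = 0.8² + 2.1² + 0.6² + 2·[1.68·0.28 + 0.48·0.42 + 1.26·0.06] = 5.41 + 1.4952 = 6.9052.
Under uncorrelated errors the observed covariances equal the true-score covariances, so only the own-variance terms attenuate.
True-score variance = [0.8²·0.74 + 2.1²·0.69 + 0.6²·0.58] + 1.4952 = 3.7253 + 1.4952 = 5.2205.
Reliability = 5.2205 / 6.9052 = 0.7560.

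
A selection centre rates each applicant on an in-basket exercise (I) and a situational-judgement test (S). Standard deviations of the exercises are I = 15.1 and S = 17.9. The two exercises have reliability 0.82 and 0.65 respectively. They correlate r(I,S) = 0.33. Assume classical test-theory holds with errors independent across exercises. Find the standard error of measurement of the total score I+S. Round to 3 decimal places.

Var(total) = 548.42 + 178.391 = 726.811.
True-score variance = 395.235 + 178.391 = 573.626, so reliability = 0.7892.
Error variance = 726.811 − 573.626 = 153.185; SEM = √153.185 = 12.377.

12.377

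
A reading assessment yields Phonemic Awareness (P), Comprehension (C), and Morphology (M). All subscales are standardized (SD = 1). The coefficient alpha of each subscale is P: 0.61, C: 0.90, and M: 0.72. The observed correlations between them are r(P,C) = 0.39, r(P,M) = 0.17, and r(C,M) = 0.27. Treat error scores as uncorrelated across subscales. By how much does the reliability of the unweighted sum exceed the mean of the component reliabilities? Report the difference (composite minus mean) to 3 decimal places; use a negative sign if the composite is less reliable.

Var(sum) = 3 + 1.66 = 4.66; true-score variance = 2.23 + 1.66 = 3.89; composite reliability = 0.8348.
Mean component reliability = 0.7433.
Difference = 0.8348 − 0.7433 = 0.091.

0.091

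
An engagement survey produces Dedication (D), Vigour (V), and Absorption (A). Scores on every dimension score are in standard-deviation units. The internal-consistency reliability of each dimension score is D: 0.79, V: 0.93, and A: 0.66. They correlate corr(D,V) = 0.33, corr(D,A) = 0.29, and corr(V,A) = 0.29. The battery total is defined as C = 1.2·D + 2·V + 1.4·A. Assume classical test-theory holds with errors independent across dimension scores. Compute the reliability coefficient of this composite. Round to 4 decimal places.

Var(C) = 1.2² + 2² + 1.4² + 2·[2.4·0.33 + 1.68·0.29 + 2.8·0.29] = 7.4 + 4.1824 = 11.5824.
Under uncorrelated errors the observed covariances equal the true-score covariances, so only the own-variance terms attenuate.
True-score variance = [1.2²·0.79 + 2²·0.93 + 1.4²·0.66] + 4.1824 = 6.1512 + 4.1824 = 10.3336.
Reliability = 10.3336 / 11.5824 = 0.8922.

0.8922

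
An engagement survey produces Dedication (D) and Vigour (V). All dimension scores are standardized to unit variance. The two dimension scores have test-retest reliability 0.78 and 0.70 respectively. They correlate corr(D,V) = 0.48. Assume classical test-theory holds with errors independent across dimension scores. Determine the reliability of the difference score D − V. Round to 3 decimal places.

0.500

Var(D−V) = 1 + 1 − 2·0.48 = 2 − 0.96 = 1.04.
Under uncorrelated errors the observed covariances equal the true-score covariances, so only the own-variance terms attenuate.
True-score variance = [0.78 + 0.70] − 0.96 = 1.48 − 0.96 = 0.52.
Reliability = 0.52 / 1.04 = 0.500.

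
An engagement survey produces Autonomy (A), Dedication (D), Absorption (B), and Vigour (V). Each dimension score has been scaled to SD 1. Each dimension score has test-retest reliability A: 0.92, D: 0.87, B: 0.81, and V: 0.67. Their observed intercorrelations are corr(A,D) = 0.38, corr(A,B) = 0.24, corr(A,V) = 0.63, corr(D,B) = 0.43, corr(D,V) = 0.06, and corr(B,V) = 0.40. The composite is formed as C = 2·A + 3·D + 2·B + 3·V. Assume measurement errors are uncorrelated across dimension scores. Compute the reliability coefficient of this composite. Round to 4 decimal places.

0.8978

Var(C) = 2² + 3² + 2² + 3² + 2·[6·0.38 + 4·0.24 + 6·0.63 + 6·0.43 + 9·0.06 + 6·0.40] = 26 + 25.08 = 51.08.
Because errors are independent across components, Cov(Tᵢ,Tⱼ) = Cov(Xᵢ,Xⱼ); the off-diagonal part of the true-score variance is the same as above.
True-score variance = [2²·0.92 + 3²·0.87 + 2²·0.81 + 3²·0.67] + 25.08 = 20.78 + 25.08 = 45.86.
Reliability = 45.86 / 51.08 = 0.8978.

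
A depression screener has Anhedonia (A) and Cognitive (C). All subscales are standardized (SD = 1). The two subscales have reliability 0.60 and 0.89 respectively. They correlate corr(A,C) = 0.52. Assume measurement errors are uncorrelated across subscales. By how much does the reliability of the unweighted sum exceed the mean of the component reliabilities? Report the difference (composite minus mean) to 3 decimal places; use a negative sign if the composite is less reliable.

0.087

Var(sum) = 2 + 1.04 = 3.04; true-score variance = 1.49 + 1.04 = 2.53; composite reliability = 0.8322.
Mean component reliability = 0.7450.
Difference = 0.8322 − 0.7450 = 0.087.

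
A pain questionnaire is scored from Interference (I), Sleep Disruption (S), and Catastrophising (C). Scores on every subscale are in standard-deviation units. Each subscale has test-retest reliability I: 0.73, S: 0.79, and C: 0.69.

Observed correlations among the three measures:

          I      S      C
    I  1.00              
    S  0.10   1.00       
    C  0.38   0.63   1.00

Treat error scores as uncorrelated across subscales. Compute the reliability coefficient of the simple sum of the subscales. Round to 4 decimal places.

0.8487

Var(I+S+C) = 3 + 2·[0.10 + 0.38 + 0.63] = 3 + 2.22 = 5.22.
With uncorrelated errors the cross-covariances are all true-score covariance, so they carry over unchanged; only the diagonal terms shrink to ρᵢσᵢ².
True-score variance = [0.73 + 0.79 + 0.69] + 2.22 = 2.21 + 2.22 = 4.43.
Reliability = 4.43 / 5.22 = 0.8487.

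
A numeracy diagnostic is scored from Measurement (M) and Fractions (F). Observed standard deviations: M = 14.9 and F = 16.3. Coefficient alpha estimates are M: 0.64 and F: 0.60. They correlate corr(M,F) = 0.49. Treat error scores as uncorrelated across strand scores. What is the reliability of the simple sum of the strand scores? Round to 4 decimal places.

Var(M+F) = 14.9² + 16.3² + 2·[14.9·16.3·0.49] = 487.7 + 238.013 = 725.713.
With uncorrelated errors the cross-covariances are all true-score covariance, so they carry over unchanged; only the diagonal terms shrink to ρᵢσᵢ².
True-score variance = [14.9²·0.64 + 16.3²·0.60] + 238.013 = 301.5 + 238.013 = 539.513.
Reliability = 539.513 / 725.713 = 0.7434.

0.7434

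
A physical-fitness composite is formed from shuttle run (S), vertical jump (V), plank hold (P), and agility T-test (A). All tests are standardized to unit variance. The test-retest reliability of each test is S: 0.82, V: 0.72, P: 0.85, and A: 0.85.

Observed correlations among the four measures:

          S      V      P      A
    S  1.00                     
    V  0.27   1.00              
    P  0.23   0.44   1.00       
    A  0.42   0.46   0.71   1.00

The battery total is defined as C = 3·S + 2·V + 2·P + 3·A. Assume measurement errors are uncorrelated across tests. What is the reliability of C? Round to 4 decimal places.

Var(C) = 3² + 2² + 2² + 3² + 2·[6·0.27 + 6·0.23 + 9·0.42 + 4·0.44 + 6·0.46 + 6·0.71] = 26 + 31.12 = 57.12.
Under uncorrelated errors the observed covariances equal the true-score covariances, so only the own-variance terms attenuate.
True-score variance = [3²·0.82 + 2²·0.72 + 2²·0.85 + 3²·0.85] + 31.12 = 21.31 + 31.12 = 52.43.
Reliability = 52.43 / 57.12 = 0.9179.

0.9179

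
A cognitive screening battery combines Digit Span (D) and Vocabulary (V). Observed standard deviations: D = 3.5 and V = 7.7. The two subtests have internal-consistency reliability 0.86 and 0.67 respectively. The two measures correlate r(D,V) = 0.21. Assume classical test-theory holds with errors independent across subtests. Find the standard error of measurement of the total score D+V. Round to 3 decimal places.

Var(total) = 71.54 + 11.319 = 82.859.
True-score variance = 50.2593 + 11.319 = 61.5783, so reliability = 0.7432.
Error variance = 82.859 − 61.5783 = 21.2807; SEM = √21.2807 = 4.613.

4.613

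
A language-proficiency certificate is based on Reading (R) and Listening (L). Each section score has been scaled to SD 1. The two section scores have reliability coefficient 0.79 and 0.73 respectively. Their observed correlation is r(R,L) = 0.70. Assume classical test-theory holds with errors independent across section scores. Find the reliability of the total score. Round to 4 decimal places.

Var(R+L) = 2 + 2·[0.70] = 2 + 1.4 = 3.4.
With uncorrelated errors the cross-covariances are all true-score covariance, so they carry over unchanged; only the diagonal terms shrink to ρᵢσᵢ².
True-score variance = [0.79 + 0.73] + 1.4 = 1.52 + 1.4 = 2.92.
Reliability = 2.92 / 3.4 = 0.8588.

0.8588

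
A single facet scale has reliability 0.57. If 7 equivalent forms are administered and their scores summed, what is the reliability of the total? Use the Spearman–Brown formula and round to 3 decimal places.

ρ_k = kρ / (1 + (k−1)ρ) = 7·0.57 / (1 + 6·0.57) = 3.990 / 4.420 = 0.903.

0.903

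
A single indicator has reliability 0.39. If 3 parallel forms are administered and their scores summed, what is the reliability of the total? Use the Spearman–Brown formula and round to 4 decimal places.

ρ_k = kρ / (1 + (k−1)ρ) = 3·0.39 / (1 + 2·0.39) = 1.170 / 1.780 = 0.6573.

0.6573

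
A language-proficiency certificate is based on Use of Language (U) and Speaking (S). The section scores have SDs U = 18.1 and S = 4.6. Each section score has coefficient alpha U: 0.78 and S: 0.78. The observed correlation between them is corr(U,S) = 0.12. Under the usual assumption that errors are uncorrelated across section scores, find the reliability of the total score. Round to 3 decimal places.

Var(U+S) = 18.1² + 4.6² + 2·[18.1·4.6·0.12] = 348.77 + 19.9824 = 368.752.
With uncorrelated errors the cross-covariances are all true-score covariance, so they carry over unchanged; only the diagonal terms shrink to ρᵢσᵢ².
True-score variance = [18.1²·0.78 + 4.6²·0.78] + 19.9824 = 272.041 + 19.9824 = 292.023.
Reliability = 292.023 / 368.752 = 0.792.

0.792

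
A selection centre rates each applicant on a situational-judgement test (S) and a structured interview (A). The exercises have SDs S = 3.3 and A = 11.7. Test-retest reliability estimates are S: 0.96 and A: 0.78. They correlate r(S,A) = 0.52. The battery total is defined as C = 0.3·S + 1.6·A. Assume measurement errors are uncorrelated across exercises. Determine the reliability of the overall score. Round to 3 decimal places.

0.792

Var(C) = 0.3²·3.3² + 1.6²·11.7² + 2·[0.48·3.3·11.7·0.52] = 351.419 + 19.2741 = 370.693.
With uncorrelated errors the cross-covariances are all true-score covariance, so they carry over unchanged; only the diagonal terms shrink to ρᵢσᵢ².
True-score variance = [0.3²·3.3²·0.96 + 1.6²·11.7²·0.78] + 19.2741 = 274.283 + 19.2741 = 293.557.
Reliability = 293.557 / 370.693 = 0.792.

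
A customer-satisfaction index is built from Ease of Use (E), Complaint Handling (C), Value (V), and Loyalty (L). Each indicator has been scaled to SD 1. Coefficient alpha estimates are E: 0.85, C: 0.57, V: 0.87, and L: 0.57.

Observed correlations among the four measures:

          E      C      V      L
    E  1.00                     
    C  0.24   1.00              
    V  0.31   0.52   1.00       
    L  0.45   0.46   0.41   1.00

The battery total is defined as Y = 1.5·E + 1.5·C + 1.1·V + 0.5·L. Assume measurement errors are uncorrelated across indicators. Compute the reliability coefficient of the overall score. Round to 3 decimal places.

Var(Y) = 1.5² + 1.5² + 1.1² + 0.5² + 2·[2.25·0.24 + 1.65·0.31 + 0.75·0.45 + 1.65·0.52 + 0.75·0.46 + 0.55·0.41] = 5.96 + 5.635 = 11.595.
With uncorrelated errors the cross-covariances are all true-score covariance, so they carry over unchanged; only the diagonal terms shrink to ρᵢσᵢ².
True-score variance = [1.5²·0.85 + 1.5²·0.57 + 1.1²·0.87 + 0.5²·0.57] + 5.635 = 4.3902 + 5.635 = 10.0252.
Reliability = 10.0252 / 11.595 = 0.865.

0.865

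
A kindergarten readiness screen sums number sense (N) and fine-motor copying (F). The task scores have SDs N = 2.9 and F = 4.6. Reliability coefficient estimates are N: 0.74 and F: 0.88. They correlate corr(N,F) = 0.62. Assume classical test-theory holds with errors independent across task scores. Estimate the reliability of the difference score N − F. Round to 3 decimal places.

0.637

Var(N−F) = 2.9² + 4.6² − 2·2.9·4.6·0.62 = 29.57 − 16.5416 = 13.0284.
With uncorrelated errors the cross-covariances are all true-score covariance, so they carry over unchanged; only the diagonal terms shrink to ρᵢσᵢ².
True-score variance = [2.9²·0.74 + 4.6²·0.88] − 16.5416 = 24.8442 − 16.5416 = 8.3026.
Reliability = 8.3026 / 13.0284 = 0.637.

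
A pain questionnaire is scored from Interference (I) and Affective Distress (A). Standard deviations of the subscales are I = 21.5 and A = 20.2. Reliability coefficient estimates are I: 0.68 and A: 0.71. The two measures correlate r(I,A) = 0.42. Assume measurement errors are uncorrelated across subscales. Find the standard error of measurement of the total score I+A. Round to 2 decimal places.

Var(total) = 870.29 + 364.812 = 1235.1.
True-score variance = 604.038 + 364.812 = 968.85, so reliability = 0.7844.
Error variance = 1235.1 − 968.85 = 266.252; SEM = √266.252 = 16.32.

16.32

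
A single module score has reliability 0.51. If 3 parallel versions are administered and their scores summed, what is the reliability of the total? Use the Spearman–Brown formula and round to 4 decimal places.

ρ_k = kρ / (1 + (k−1)ρ) = 3·0.51 / (1 + 2·0.51) = 1.530 / 2.020 = 0.7574.

0.7574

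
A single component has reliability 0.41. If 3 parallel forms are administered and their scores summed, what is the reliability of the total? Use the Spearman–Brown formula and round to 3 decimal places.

ρ_k = kρ / (1 + (k−1)ρ) = 3·0.41 / (1 + 2·0.41) = 1.230 / 1.820 = 0.676.

0.676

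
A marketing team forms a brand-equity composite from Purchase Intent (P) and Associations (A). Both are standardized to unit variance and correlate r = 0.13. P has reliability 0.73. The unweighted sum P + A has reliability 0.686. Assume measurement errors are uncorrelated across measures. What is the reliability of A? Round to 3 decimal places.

Var(P+A) = 2 + 2·0.13 = 2.260.
True-score variance = ρ_P + ρ_A + 2·0.13, so 0.686 = (0.73 + ρ_A + 0.26) / 2.260.
ρ_A = 0.686·2.260 − 0.73 − 0.26 = 0.560.

0.560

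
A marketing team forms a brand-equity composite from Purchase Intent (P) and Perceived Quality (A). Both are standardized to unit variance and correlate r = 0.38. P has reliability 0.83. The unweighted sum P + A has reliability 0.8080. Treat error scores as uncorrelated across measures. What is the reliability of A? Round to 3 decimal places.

Var(P+A) = 2 + 2·0.38 = 2.760.
True-score variance = ρ_P + ρ_A + 2·0.38, so 0.8080 = (0.83 + ρ_A + 0.76) / 2.760.
ρ_A = 0.8080·2.760 − 0.83 − 0.76 = 0.640.

0.640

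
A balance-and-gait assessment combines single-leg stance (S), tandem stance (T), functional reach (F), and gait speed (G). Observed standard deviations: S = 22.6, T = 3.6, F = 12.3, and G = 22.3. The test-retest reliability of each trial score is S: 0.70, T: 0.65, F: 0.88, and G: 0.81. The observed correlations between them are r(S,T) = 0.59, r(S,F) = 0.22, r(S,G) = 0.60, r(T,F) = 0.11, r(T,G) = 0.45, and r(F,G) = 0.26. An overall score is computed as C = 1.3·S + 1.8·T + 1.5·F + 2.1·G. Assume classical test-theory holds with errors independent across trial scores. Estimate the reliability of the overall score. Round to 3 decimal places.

0.884

Var(C) = 1.3²·22.6² + 1.8²·3.6² + 1.5²·12.3² + 2.1²·22.3² + 2·[2.34·22.6·3.6·0.59 + 1.95·22.6·12.3·0.22 + 2.73·22.6·22.3·0.60 + 2.7·3.6·12.3·0.11 + 3.78·3.6·22.3·0.45 + 3.15·12.3·22.3·0.26] = 3438.63 + 2862.9 = 6301.52.
Under uncorrelated errors the observed covariances equal the true-score covariances, so only the own-variance terms attenuate.
True-score variance = [1.3²·22.6²·0.70 + 1.8²·3.6²·0.65 + 1.5²·12.3²·0.88 + 2.1²·22.3²·0.81] + 2862.9 = 2707.45 + 2862.9 = 5570.35.
Reliability = 5570.35 / 6301.52 = 0.884.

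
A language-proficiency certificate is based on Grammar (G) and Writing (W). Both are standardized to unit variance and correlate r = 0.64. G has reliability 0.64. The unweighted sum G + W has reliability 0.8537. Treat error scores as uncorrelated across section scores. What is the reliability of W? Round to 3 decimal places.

Var(G+W) = 2 + 2·0.64 = 3.280.
True-score variance = ρ_G + ρ_W + 2·0.64, so 0.8537 = (0.64 + ρ_W + 1.28) / 3.280.
ρ_W = 0.8537·3.280 − 0.64 − 1.28 = 0.880.

0.880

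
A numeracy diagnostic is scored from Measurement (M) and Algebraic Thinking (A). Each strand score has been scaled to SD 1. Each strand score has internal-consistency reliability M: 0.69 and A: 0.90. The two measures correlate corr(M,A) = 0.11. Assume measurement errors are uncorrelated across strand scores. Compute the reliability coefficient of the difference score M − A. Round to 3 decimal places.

0.770

Var(M−A) = 1 + 1 − 2·0.11 = 2 − 0.22 = 1.78.
With uncorrelated errors the cross-covariances are all true-score covariance, so they carry over unchanged; only the diagonal terms shrink to ρᵢσᵢ².
True-score variance = [0.69 + 0.90] − 0.22 = 1.59 − 0.22 = 1.37.
Reliability = 1.37 / 1.78 = 0.770.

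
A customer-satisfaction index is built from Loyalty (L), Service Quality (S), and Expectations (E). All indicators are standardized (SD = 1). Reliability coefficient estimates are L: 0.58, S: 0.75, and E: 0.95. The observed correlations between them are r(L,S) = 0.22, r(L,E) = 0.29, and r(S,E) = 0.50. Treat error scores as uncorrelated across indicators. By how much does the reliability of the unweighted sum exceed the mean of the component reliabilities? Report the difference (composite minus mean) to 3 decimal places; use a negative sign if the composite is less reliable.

0.097

Var(sum) = 3 + 2.02 = 5.02; true-score variance = 2.28 + 2.02 = 4.3; composite reliability = 0.8566.
Mean component reliability = 0.7600.
Difference = 0.8566 − 0.7600 = 0.097.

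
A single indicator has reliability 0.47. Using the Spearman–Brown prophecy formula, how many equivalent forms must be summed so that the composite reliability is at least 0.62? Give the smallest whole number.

k ≥ ρ*(1−ρ₁)/(ρ₁(1−ρ*)) = 0.62·0.53 / (0.47·0.38) = 1.840.
Smallest integer k = 2.

2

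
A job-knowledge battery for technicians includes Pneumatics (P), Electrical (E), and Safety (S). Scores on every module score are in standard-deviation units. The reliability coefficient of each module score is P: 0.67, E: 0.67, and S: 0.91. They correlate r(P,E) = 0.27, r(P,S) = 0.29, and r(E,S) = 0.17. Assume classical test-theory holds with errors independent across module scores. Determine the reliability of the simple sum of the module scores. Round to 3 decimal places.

Var(P+E+S) = 3 + 2·[0.27 + 0.29 + 0.17] = 3 + 1.46 = 4.46.
Under uncorrelated errors the observed covariances equal the true-score covariances, so only the own-variance terms attenuate.
True-score variance = [0.67 + 0.67 + 0.91] + 1.46 = 2.25 + 1.46 = 3.71.
Reliability = 3.71 / 4.46 = 0.832.

0.832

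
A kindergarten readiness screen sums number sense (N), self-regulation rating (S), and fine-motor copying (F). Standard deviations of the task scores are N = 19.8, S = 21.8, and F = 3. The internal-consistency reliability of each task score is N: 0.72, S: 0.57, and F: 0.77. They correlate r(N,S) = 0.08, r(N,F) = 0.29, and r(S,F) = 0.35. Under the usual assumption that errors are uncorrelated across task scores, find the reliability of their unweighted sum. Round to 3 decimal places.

Var(N+S+F) = 19.8² + 21.8² + 3² + 2·[19.8·21.8·0.08 + 19.8·3·0.29 + 21.8·3·0.35] = 876.28 + 149.294 = 1025.57.
Under uncorrelated errors the observed covariances equal the true-score covariances, so only the own-variance terms attenuate.
True-score variance = [19.8²·0.72 + 21.8²·0.57 + 3²·0.77] + 149.294 = 560.086 + 149.294 = 709.38.
Reliability = 709.38 / 1025.57 = 0.692.

0.692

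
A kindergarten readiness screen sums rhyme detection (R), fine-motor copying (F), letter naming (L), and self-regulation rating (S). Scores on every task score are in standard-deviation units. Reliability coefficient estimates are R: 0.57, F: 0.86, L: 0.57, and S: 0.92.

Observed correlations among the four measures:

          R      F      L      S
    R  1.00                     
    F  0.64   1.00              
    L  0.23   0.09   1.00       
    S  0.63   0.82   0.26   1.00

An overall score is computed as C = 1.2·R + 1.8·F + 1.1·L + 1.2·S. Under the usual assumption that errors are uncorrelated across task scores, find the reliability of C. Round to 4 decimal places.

0.9001

Var(C) = 1.2² + 1.8² + 1.1² + 1.2² + 2·[2.16·0.64 + 1.32·0.23 + 1.44·0.63 + 1.98·0.09 + 2.16·0.82 + 1.32·0.26] = 7.33 + 9.7716 = 17.1016.
With uncorrelated errors the cross-covariances are all true-score covariance, so they carry over unchanged; only the diagonal terms shrink to ρᵢσᵢ².
True-score variance = [1.2²·0.57 + 1.8²·0.86 + 1.1²·0.57 + 1.2²·0.92] + 9.7716 = 5.6217 + 9.7716 = 15.3933.
Reliability = 15.3933 / 17.1016 = 0.9001.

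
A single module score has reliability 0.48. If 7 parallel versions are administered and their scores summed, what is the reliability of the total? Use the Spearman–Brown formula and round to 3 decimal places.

0.866

ρ_k = kρ / (1 + (k−1)ρ) = 7·0.48 / (1 + 6·0.48) = 3.360 / 3.880 = 0.866.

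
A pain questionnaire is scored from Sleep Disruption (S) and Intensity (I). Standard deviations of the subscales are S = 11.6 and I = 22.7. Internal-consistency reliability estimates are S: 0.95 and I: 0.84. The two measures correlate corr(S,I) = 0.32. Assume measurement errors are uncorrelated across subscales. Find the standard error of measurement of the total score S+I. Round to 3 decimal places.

9.443

Var(total) = 649.85 + 168.525 = 818.375.
True-score variance = 560.676 + 168.525 = 729.2, so reliability = 0.8910.
Error variance = 818.375 − 729.2 = 89.1744; SEM = √89.1744 = 9.443.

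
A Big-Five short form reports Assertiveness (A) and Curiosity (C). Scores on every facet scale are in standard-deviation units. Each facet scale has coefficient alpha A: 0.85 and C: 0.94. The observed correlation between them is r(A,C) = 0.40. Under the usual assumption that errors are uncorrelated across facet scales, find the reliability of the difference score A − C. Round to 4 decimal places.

Var(A−C) = 1 + 1 − 2·0.40 = 2 − 0.8 = 1.2.
Under uncorrelated errors the observed covariances equal the true-score covariances, so only the own-variance terms attenuate.
True-score variance = [0.85 + 0.94] − 0.8 = 1.79 − 0.8 = 0.99.
Reliability = 0.99 / 1.2 = 0.8250.

0.8250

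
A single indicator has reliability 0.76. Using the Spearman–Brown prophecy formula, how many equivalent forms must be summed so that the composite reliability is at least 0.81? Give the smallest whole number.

2

k ≥ ρ*(1−ρ₁)/(ρ₁(1−ρ*)) = 0.81·0.24 / (0.76·0.19) = 1.346.
Smallest integer k = 2.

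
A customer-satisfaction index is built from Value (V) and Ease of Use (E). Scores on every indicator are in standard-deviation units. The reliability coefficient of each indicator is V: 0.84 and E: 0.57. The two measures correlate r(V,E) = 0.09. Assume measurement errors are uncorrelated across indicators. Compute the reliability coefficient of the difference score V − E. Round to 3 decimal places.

Var(V−E) = 1 + 1 − 2·0.09 = 2 − 0.18 = 1.82.
Under uncorrelated errors the observed covariances equal the true-score covariances, so only the own-variance terms attenuate.
True-score variance = [0.84 + 0.57] − 0.18 = 1.41 − 0.18 = 1.23.
Reliability = 1.23 / 1.82 = 0.676.

0.676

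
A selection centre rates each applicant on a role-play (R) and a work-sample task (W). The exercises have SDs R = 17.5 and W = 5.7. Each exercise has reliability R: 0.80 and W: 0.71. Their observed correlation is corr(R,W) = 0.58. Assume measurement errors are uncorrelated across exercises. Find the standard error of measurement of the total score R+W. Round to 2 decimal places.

Var(total) = 338.74 + 115.71 = 454.45.
True-score variance = 268.068 + 115.71 = 383.778, so reliability = 0.8445.
Error variance = 454.45 − 383.778 = 70.6721; SEM = √70.6721 = 8.41.

8.41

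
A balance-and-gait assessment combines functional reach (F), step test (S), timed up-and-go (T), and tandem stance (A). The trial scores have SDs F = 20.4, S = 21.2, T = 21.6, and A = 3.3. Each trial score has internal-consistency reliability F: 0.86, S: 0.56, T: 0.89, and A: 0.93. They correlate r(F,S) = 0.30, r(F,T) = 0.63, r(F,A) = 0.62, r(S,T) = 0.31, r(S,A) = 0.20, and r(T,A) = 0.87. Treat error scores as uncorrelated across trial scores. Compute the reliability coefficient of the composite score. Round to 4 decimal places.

Var(F+S+T+A) = 20.4² + 21.2² + 21.6² + 3.3² + 2·[20.4·21.2·0.30 + 20.4·21.6·0.63 + 20.4·3.3·0.62 + 21.2·21.6·0.31 + 21.2·3.3·0.20 + 21.6·3.3·0.87] = 1343.05 + 1334.09 = 2677.14.
Because errors are independent across components, Cov(Tᵢ,Tⱼ) = Cov(Xᵢ,Xⱼ); the off-diagonal part of the true-score variance is the same as above.
True-score variance = [20.4²·0.86 + 21.2²·0.56 + 21.6²·0.89 + 3.3²·0.93] + 1334.09 = 1034.95 + 1334.09 = 2369.04.
Reliability = 2369.04 / 2677.14 = 0.8849.

0.8849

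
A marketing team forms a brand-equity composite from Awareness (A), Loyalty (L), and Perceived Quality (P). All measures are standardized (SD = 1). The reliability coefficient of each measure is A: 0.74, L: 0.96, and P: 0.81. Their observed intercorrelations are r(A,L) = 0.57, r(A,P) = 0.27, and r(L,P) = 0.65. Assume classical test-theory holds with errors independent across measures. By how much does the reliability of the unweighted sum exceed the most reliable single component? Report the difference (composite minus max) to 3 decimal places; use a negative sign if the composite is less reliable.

-0.042

Var(sum) = 3 + 2.98 = 5.98; true-score variance = 2.51 + 2.98 = 5.49; composite reliability = 0.9181.
Max component reliability = 0.9600.
Difference = 0.9181 − 0.9600 = -0.042.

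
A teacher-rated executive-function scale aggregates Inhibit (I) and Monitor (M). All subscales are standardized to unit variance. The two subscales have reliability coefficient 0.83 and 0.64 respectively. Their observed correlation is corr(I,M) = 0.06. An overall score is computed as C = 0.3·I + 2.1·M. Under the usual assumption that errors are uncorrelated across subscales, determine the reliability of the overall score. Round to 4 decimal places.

0.6497

Var(C) = 0.3² + 2.1² + 2·[0.63·0.06] = 4.5 + 0.0756 = 4.5756.
Under uncorrelated errors the observed covariances equal the true-score covariances, so only the own-variance terms attenuate.
True-score variance = [0.3²·0.83 + 2.1²·0.64] + 0.0756 = 2.8971 + 0.0756 = 2.9727.
Reliability = 2.9727 / 4.5756 = 0.6497.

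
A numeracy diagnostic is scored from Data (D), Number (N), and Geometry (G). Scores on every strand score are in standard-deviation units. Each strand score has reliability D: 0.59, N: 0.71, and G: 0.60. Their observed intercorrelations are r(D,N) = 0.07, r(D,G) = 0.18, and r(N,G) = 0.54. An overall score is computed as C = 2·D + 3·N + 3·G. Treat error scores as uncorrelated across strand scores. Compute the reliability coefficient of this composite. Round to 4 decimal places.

0.7739

Var(C) = 2² + 3² + 3² + 2·[6·0.07 + 6·0.18 + 9·0.54] = 22 + 12.72 = 34.72.
Because errors are independent across components, Cov(Tᵢ,Tⱼ) = Cov(Xᵢ,Xⱼ); the off-diagonal part of the true-score variance is the same as above.
True-score variance = [2²·0.59 + 3²·0.71 + 3²·0.60] + 12.72 = 14.15 + 12.72 = 26.87.
Reliability = 26.87 / 34.72 = 0.7739.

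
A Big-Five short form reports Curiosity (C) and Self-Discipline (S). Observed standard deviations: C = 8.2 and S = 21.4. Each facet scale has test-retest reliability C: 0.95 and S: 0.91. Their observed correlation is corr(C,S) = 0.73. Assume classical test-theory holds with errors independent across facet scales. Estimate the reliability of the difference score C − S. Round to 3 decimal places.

0.834

Var(C−S) = 8.2² + 21.4² − 2·8.2·21.4·0.73 = 525.2 − 256.201 = 268.999.
With uncorrelated errors the cross-covariances are all true-score covariance, so they carry over unchanged; only the diagonal terms shrink to ρᵢσᵢ².
True-score variance = [8.2²·0.95 + 21.4²·0.91] − 256.201 = 480.622 − 256.201 = 224.421.
Reliability = 224.421 / 268.999 = 0.834.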